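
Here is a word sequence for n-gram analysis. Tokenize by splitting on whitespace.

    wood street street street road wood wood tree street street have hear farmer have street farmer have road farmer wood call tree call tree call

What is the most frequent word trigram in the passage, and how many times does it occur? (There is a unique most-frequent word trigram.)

Trigram frequencies (highest first):
  call tree call: 2
  wood street street: 1
  street street street: 1
  street street road: 1
  street road wood: 1
  road wood wood: 1
  … (16 more, each ≤ 1)

"call tree call", 2 times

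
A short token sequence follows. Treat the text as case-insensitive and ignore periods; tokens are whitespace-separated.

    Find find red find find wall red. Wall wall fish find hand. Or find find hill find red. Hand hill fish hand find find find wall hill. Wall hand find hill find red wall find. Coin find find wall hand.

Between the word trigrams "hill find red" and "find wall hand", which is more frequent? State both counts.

"hill find red": 2 occurrences
"find wall hand": 1 occurrence

"hill find red" (2 vs 1)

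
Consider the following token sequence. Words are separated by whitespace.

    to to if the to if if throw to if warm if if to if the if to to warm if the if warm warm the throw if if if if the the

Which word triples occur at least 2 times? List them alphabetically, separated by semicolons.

if if if; if the if; to if the

Trigram counts meeting the condition (at least 2 times):
  if if if: 2
  if the if: 2
  to if the: 2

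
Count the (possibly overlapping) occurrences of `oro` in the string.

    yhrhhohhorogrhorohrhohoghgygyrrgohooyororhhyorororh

5

Sliding a length-3 window over the 51 characters (49 positions):
  position 9–11: oro
  position 15–17: oro
  position 38–40: oro
  position 45–47: oro
  position 47–49: oro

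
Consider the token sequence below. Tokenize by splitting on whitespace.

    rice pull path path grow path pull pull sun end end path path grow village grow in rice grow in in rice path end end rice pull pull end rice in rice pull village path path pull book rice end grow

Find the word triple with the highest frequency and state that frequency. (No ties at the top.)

"path path grow", 2 times

Trigram frequencies (highest first):
  path path grow: 2
  rice pull path: 1
  pull path path: 1
  path grow path: 1
  grow path pull: 1
  path pull pull: 1
  … (32 more, each ≤ 1)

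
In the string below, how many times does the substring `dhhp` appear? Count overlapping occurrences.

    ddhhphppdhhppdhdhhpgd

Sliding a length-4 window over the 21 characters (18 positions):
  position 2–5: dhhp
  position 9–12: dhhp
  position 16–19: dhhp

3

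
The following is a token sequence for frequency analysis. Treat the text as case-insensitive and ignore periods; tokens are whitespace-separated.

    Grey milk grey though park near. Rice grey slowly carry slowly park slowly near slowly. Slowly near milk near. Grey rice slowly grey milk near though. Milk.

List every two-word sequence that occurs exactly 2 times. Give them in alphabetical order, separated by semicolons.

Bigram counts meeting the condition (exactly 2 times):
  grey milk: 2
  milk near: 2
  slowly near: 2

grey milk; milk near; slowly near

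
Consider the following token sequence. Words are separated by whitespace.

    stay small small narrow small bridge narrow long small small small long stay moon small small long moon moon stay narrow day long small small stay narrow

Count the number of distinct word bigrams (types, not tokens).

27 tokens → 26 bigram windows in total.
Repeated bigrams (each contributes count−1 duplicates):
  small small: 5
  long small: 2
  small long: 2
  stay narrow: 2
7 duplicate windows → 26 − 7 = 19 distinct.

19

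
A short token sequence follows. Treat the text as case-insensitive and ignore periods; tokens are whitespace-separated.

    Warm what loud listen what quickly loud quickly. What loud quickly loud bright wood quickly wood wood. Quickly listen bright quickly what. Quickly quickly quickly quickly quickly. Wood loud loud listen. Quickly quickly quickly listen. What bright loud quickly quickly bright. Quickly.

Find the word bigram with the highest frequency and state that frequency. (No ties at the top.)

"quickly quickly", 7 times

Bigram frequencies (highest first):
  quickly quickly: 7
  loud quickly: 3
  what loud: 2
  loud listen: 2
  listen what: 2
  what quickly: 2
  … (17 more, each ≤ 2)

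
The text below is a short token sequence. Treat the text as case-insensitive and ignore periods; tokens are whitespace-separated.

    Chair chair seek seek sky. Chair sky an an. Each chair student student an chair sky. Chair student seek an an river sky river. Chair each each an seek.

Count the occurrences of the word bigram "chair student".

2

Scanning the 28 overlapping bigram windows for "chair student":
  position 11–12: chair student
  position 17–18: chair student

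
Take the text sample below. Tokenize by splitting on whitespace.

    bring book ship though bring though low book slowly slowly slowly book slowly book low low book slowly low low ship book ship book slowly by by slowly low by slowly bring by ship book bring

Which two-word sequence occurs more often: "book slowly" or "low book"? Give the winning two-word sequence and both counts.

"book slowly": 4 occurrences
"low book": 2 occurrences

"book slowly" (4 vs 2)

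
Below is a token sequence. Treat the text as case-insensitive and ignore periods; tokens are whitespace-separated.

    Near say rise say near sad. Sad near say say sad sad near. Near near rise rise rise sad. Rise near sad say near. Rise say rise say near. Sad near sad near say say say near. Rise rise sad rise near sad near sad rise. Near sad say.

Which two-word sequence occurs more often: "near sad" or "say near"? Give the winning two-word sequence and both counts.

"near sad" (7 vs 4)

"near sad": 7 occurrences
"say near": 4 occurrences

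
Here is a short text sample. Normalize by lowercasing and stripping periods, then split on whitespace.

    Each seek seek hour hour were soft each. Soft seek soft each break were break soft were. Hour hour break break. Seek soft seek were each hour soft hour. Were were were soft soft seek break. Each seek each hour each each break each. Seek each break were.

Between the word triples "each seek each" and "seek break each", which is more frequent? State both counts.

"each seek each" (2 vs 1)

"each seek each": 2 occurrences
"seek break each": 1 occurrence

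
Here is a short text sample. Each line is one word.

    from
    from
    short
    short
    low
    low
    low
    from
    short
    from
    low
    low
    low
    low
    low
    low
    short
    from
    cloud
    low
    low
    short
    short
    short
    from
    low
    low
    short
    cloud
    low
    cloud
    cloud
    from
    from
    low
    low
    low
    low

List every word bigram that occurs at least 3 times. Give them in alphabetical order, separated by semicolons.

from low; low low; low short; short from; short short

Bigram counts meeting the condition (at least 3 times):
  from low: 3
  low low: 12
  low short: 3
  short from: 3
  short short: 3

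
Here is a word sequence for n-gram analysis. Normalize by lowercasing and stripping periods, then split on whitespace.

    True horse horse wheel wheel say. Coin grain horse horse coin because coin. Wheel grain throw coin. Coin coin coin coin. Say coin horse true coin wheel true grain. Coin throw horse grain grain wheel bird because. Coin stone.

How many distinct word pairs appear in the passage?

39 tokens → 38 bigram windows in total.
Repeated bigrams (each contributes count−1 duplicates):
  coin coin: 4
  because coin: 2
  coin wheel: 2
  horse horse: 2
  say coin: 2
7 duplicate windows → 38 − 7 = 31 distinct.

31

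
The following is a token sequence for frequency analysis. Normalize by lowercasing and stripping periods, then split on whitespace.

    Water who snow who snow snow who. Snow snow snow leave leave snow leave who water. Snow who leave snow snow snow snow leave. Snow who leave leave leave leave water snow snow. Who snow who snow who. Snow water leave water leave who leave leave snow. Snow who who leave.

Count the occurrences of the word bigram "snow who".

Scanning the 50 overlapping bigram windows for "snow who":
  position 3–4: snow who
  position 6–7: snow who
  position 17–18: snow who
  position 25–26: snow who
  position 33–34: snow who
  position 35–36: snow who
  position 37–38: snow who
  position 48–49: snow who

8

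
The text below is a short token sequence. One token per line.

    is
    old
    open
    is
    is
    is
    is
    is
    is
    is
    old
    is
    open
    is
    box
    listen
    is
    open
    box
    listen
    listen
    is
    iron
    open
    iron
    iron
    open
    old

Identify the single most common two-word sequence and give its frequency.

Bigram frequencies (highest first):
  is is: 6
  is old: 2
  open is: 2
  is open: 2
  box listen: 2
  listen is: 2
  … (10 more, each ≤ 2)

"is is", 6 times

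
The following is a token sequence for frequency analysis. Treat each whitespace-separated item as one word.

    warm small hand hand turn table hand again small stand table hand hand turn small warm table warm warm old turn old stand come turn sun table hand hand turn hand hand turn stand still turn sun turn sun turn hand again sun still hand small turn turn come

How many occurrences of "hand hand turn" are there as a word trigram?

4

Scanning the 47 overlapping trigram windows for "hand hand turn":
  position 3–5: hand hand turn
  position 12–14: hand hand turn
  position 28–30: hand hand turn
  position 31–33: hand hand turn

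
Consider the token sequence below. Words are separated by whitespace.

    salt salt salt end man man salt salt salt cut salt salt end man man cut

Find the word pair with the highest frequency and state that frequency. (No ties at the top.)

Bigram frequencies (highest first):
  salt salt: 5
  salt end: 2
  end man: 2
  man man: 2
  man salt: 1
  salt cut: 1
  … (2 more, each ≤ 1)

"salt salt", 5 times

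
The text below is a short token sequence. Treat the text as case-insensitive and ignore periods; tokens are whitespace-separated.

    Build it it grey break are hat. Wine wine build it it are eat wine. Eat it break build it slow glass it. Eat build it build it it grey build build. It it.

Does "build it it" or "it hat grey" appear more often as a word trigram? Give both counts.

"build it it" (4 vs 0)

"build it it": 4 occurrences
"it hat grey": 0 occurrences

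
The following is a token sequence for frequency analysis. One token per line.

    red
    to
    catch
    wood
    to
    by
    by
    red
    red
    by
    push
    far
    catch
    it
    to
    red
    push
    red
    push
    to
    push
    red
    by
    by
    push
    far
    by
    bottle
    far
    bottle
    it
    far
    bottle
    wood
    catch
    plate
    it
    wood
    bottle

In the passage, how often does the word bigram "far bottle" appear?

Scanning the 38 overlapping bigram windows for "far bottle":
  position 29–30: far bottle
  position 32–33: far bottle

2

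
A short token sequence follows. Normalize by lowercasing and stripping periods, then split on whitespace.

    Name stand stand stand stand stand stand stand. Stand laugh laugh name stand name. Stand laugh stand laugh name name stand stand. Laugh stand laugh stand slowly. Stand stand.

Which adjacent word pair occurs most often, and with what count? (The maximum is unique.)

Bigram frequencies (highest first):
  stand stand: 9
  stand laugh: 5
  name stand: 4
  laugh stand: 3
  laugh name: 2
  laugh laugh: 1
  … (4 more, each ≤ 1)

"stand stand", 9 times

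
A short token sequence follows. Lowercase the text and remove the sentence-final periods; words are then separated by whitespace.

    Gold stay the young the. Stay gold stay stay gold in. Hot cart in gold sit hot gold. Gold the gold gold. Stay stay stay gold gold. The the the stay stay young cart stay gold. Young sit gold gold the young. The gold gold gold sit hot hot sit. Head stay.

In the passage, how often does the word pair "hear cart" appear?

Scanning the 51 overlapping bigram windows for "hear cart":
  (none found)

0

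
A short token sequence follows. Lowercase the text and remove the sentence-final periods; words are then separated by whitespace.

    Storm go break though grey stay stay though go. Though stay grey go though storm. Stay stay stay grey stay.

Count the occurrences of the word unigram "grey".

3

Scanning the 20 tokens for "grey":
  position 5: grey
  position 12: grey
  position 19: grey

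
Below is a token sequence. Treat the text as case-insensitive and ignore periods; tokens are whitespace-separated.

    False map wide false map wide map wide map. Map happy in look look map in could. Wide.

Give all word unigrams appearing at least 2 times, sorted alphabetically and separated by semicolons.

false; in; look; map; wide

Unigram counts meeting the condition (at least 2 times):
  false: 2
  in: 2
  look: 2
  map: 6
  wide: 4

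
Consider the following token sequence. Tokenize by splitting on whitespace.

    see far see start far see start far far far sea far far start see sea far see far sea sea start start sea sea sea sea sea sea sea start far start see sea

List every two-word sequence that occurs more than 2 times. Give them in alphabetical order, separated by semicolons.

far far; far see; sea sea; start far

Bigram counts meeting the condition (more than 2 times):
  far far: 3
  far see: 3
  sea sea: 7
  start far: 3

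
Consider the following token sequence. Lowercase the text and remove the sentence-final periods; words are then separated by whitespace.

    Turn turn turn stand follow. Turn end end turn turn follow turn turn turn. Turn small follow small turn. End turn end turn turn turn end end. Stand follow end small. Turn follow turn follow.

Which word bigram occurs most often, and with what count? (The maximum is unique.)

Bigram frequencies (highest first):
  turn turn: 8
  turn end: 4
  follow turn: 3
  end turn: 3
  turn follow: 3
  stand follow: 2
  … (9 more, each ≤ 2)

"turn turn", 8 times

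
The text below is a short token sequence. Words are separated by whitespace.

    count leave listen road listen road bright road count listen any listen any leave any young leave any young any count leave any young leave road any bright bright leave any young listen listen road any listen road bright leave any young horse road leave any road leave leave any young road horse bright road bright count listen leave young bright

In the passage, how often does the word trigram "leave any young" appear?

6

Scanning the 59 overlapping trigram windows for "leave any young":
  position 14–16: leave any young
  position 17–19: leave any young
  position 22–24: leave any young
  position 30–32: leave any young
  position 40–42: leave any young
  position 49–51: leave any young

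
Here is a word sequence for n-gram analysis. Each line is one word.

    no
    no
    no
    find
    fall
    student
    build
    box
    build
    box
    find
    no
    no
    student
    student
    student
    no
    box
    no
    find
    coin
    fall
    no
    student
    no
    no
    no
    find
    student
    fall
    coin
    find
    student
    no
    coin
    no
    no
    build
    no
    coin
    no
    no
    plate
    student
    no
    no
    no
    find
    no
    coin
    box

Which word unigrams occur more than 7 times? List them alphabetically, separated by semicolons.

no; student

Unigram counts meeting the condition (more than 7 times):
  no: 21
  student: 8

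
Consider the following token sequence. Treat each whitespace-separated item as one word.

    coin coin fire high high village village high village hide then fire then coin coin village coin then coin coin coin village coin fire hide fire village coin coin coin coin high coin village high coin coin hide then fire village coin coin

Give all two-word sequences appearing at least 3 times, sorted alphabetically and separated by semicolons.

coin coin; coin village; village coin

Bigram counts meeting the condition (at least 3 times):
  coin coin: 9
  coin village: 3
  village coin: 4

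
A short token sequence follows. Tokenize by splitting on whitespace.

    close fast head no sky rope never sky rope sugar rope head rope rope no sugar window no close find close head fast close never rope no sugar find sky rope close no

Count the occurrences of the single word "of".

Scanning the 33 tokens for "of":
  (none found)

0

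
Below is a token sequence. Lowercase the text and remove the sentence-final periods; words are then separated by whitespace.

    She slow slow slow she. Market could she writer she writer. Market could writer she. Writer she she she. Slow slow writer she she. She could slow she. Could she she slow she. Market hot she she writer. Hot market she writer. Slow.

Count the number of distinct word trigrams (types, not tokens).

34

43 tokens → 41 trigram windows in total.
Repeated trigrams (each contributes count−1 duplicates):
  she she she: 2
  she she slow: 2
  she slow slow: 2
  she writer she: 2
  slow she market: 2
  writer she she: 2
  writer she writer: 2
7 duplicate windows → 41 − 7 = 34 distinct.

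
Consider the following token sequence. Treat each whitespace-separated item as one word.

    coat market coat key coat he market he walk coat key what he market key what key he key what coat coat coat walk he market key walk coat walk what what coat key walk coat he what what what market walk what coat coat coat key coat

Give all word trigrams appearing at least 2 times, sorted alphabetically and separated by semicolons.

Trigram counts meeting the condition (at least 2 times):
  coat coat coat: 2
  coat key coat: 2
  he market key: 2
  key walk coat: 2
  what coat coat: 2

coat coat coat; coat key coat; he market key; key walk coat; what coat coat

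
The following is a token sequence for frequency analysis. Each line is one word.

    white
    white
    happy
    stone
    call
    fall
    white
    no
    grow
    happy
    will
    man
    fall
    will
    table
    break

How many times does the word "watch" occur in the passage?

0

Scanning the 16 tokens for "watch":
  (none found)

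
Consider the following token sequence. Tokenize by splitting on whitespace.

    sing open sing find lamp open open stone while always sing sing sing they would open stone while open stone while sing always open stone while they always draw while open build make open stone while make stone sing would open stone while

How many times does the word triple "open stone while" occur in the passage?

6

Scanning the 41 overlapping trigram windows for "open stone while":
  position 7–9: open stone while
  position 16–18: open stone while
  position 19–21: open stone while
  position 24–26: open stone while
  position 34–36: open stone while
  position 41–43: open stone while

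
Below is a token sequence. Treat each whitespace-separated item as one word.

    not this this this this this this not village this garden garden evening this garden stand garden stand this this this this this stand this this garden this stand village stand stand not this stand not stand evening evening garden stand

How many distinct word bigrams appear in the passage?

41 tokens → 40 bigram windows in total.
Repeated bigrams (each contributes count−1 duplicates):
  this this: 10
  garden stand: 3
  this garden: 3
  this stand: 3
  not this: 2
  stand not: 2
  stand this: 2
18 duplicate windows → 40 − 18 = 22 distinct.

22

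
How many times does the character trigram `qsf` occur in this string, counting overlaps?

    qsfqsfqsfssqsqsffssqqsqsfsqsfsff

Sliding a length-3 window over the 32 characters (30 positions):
  position 1–3: qsf
  position 4–6: qsf
  position 7–9: qsf
  position 14–16: qsf
  position 23–25: qsf
  position 27–29: qsf

6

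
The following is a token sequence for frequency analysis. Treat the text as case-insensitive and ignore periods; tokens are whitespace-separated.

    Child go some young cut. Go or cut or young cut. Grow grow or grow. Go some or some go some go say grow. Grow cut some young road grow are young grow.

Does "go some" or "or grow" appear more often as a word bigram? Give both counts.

"go some" (3 vs 1)

"go some": 3 occurrences
"or grow": 1 occurrence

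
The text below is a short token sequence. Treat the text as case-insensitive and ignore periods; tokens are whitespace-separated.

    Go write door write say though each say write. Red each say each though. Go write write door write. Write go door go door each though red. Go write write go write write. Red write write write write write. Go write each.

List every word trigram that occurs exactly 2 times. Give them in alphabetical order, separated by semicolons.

Trigram counts meeting the condition (exactly 2 times):
  write door write: 2
  write go write: 2

write door write; write go write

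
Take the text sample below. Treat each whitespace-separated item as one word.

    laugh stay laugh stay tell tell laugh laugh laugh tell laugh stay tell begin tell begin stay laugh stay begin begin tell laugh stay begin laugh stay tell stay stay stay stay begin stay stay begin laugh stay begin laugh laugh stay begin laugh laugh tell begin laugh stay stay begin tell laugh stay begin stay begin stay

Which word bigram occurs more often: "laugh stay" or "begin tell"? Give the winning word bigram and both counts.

"laugh stay" (10 vs 3)

"laugh stay": 10 occurrences
"begin tell": 3 occurrences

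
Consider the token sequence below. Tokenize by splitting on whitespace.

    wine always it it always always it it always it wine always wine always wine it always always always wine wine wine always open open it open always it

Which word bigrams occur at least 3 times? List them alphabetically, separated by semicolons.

Bigram counts meeting the condition (at least 3 times):
  always always: 3
  always it: 4
  always wine: 3
  it always: 3
  wine always: 4

always always; always it; always wine; it always; wine always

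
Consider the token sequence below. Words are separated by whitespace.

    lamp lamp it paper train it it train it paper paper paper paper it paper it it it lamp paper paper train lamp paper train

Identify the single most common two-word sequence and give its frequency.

Bigram frequencies (highest first):
  paper paper: 4
  it paper: 3
  paper train: 3
  it it: 3
  train it: 2
  paper it: 2
  … (6 more, each ≤ 2)

"paper paper", 4 times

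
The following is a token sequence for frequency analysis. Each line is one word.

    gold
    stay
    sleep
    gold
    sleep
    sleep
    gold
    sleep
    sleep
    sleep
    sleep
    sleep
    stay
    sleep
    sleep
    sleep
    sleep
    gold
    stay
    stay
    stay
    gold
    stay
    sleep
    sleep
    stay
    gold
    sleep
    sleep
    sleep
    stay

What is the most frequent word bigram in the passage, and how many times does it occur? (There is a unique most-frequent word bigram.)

Bigram frequencies (highest first):
  sleep sleep: 11
  gold stay: 3
  stay sleep: 3
  sleep gold: 3
  gold sleep: 3
  sleep stay: 3
  … (2 more, each ≤ 2)

"sleep sleep", 11 times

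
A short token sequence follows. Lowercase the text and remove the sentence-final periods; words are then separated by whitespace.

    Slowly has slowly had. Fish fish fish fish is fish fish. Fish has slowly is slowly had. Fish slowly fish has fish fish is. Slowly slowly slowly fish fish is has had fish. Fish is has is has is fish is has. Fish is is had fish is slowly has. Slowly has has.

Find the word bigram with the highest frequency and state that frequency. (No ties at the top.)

Bigram frequencies (highest first):
  fish fish: 8
  fish is: 7
  had fish: 4
  is has: 4
  slowly has: 3
  has slowly: 3
  … (14 more, each ≤ 3)

"fish fish", 8 times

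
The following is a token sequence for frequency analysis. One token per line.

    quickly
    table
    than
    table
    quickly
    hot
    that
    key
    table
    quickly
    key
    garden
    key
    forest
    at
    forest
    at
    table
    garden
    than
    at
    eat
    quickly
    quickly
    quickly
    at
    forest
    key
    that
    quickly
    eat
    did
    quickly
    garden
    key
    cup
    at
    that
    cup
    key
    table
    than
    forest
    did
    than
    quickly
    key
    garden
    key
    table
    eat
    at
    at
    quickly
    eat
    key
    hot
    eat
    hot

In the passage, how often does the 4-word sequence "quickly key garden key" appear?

2

Scanning the 56 overlapping 4-gram windows for "quickly key garden key":
  position 10–13: quickly key garden key
  position 46–49: quickly key garden key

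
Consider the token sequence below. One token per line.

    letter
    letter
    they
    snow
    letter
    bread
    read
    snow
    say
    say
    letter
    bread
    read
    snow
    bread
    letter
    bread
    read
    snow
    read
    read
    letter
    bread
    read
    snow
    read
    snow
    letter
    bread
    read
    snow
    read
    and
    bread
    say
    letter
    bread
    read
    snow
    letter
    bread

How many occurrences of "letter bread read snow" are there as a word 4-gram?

6

Scanning the 38 overlapping 4-gram windows for "letter bread read snow":
  position 5–8: letter bread read snow
  position 11–14: letter bread read snow
  position 16–19: letter bread read snow
  position 22–25: letter bread read snow
  position 28–31: letter bread read snow
  position 36–39: letter bread read snow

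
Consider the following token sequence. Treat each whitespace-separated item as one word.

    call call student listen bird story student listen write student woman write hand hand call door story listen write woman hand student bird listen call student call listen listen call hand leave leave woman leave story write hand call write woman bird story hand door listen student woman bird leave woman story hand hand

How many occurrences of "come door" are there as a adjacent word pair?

Scanning the 53 overlapping bigram windows for "come door":
  (none found)

0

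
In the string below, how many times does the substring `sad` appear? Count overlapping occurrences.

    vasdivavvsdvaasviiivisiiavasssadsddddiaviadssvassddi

1

Sliding a length-3 window over the 52 characters (50 positions):
  position 30–32: sad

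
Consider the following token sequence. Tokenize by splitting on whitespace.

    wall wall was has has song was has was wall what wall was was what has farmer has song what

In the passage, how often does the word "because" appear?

0

Scanning the 20 tokens for "because":
  (none found)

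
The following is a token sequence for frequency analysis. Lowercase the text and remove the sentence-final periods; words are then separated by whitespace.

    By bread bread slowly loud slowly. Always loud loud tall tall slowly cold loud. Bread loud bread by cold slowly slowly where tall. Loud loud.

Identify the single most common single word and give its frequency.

"loud", 7 times

Unigram frequencies (highest first):
  loud: 7
  slowly: 5
  bread: 4
  tall: 3
  by: 2
  cold: 2
  … (2 more, each ≤ 1)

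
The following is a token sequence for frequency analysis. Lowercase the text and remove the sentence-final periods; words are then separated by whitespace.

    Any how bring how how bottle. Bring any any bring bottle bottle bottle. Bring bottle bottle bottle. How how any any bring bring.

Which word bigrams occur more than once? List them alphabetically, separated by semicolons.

any any; any bring; bottle bottle; bottle bring; bring bottle; how how

Bigram counts meeting the condition (more than once):
  any any: 2
  any bring: 2
  bottle bottle: 4
  bottle bring: 2
  bring bottle: 2
  how how: 2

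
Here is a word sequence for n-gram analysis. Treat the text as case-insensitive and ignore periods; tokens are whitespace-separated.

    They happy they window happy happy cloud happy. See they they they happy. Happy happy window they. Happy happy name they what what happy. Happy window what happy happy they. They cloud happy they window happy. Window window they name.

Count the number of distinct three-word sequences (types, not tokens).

33

40 tokens → 38 trigram windows in total.
Repeated trigrams (each contributes count−1 duplicates):
  happy happy window: 2
  happy they window: 2
  they happy happy: 2
  they window happy: 2
  what happy happy: 2
5 duplicate windows → 38 − 5 = 33 distinct.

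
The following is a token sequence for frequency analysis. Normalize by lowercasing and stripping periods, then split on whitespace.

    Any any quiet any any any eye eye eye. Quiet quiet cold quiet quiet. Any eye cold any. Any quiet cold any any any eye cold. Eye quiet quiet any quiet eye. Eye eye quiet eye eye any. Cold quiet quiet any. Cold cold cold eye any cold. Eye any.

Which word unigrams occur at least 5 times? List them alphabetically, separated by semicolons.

any; cold; eye; quiet

Unigram counts meeting the condition (at least 5 times):
  any: 16
  cold: 9
  eye: 13
  quiet: 12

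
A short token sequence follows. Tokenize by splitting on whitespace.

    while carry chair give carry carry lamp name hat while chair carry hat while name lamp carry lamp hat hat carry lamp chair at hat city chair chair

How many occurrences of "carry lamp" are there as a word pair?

Scanning the 27 overlapping bigram windows for "carry lamp":
  position 6–7: carry lamp
  position 17–18: carry lamp
  position 21–22: carry lamp

3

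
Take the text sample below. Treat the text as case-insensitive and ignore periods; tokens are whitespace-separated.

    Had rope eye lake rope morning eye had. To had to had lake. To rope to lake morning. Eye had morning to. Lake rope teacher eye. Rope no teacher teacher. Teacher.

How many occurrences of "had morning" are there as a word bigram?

1

Scanning the 30 overlapping bigram windows for "had morning":
  position 20–21: had morning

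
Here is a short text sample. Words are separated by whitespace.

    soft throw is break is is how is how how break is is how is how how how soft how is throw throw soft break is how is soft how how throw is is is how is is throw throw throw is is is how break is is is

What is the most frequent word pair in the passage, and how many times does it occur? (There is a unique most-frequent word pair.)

Bigram frequencies (highest first):
  is is: 9
  is how: 7
  how is: 5
  break is: 4
  how how: 4
  throw is: 3
  … (11 more, each ≤ 3)

"is is", 9 times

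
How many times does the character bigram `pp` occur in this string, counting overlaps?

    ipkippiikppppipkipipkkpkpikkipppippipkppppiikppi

11

Sliding a length-2 window over the 48 characters (47 positions):
  position 5–6: pp
  position 10–11: pp
  position 11–12: pp
  position 12–13: pp
  position 30–31: pp
  position 31–32: pp
  position 34–35: pp
  position 39–40: pp
  position 40–41: pp
  position 41–42: pp
  … (1 more)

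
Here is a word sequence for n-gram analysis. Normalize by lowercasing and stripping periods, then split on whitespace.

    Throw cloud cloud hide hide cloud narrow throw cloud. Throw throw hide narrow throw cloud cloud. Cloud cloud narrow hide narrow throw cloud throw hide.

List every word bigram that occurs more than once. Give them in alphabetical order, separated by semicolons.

cloud cloud; cloud narrow; cloud throw; hide narrow; narrow throw; throw cloud; throw hide

Bigram counts meeting the condition (more than once):
  cloud cloud: 4
  cloud narrow: 2
  cloud throw: 2
  hide narrow: 2
  narrow throw: 3
  throw cloud: 4
  throw hide: 2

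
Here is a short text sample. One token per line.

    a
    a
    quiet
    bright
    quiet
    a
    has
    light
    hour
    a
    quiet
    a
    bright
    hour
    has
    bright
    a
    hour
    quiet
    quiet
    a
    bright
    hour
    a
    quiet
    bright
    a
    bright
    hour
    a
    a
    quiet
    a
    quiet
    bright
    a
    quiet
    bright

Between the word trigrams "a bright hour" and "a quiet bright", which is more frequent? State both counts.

"a bright hour": 3 occurrences
"a quiet bright": 4 occurrences

"a quiet bright" (4 vs 3)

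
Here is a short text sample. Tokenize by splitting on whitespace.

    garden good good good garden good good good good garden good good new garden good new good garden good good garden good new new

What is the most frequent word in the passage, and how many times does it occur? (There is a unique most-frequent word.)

"good", 14 times

Unigram frequencies (highest first):
  good: 14
  garden: 6
  new: 4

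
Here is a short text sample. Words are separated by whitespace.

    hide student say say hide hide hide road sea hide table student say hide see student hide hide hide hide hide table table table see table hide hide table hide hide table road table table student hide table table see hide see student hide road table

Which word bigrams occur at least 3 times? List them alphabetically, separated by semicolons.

Bigram counts meeting the condition (at least 3 times):
  hide hide: 8
  hide table: 5
  student hide: 3
  table table: 4

hide hide; hide table; student hide; table table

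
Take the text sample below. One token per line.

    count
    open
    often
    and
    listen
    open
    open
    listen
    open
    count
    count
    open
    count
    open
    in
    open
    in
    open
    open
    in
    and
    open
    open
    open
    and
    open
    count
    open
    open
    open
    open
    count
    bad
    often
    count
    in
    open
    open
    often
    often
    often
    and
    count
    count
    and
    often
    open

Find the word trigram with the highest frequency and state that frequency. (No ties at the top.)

Trigram frequencies (highest first):
  open open open: 3
  open count open: 2
  open in open: 2
  in open open: 2
  count open often: 1
  open often and: 1
  … (34 more, each ≤ 1)

"open open open", 3 times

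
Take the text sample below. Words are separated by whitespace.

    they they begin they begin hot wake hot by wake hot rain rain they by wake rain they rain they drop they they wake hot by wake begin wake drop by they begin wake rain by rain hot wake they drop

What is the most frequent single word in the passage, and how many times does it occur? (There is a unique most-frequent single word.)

"they", 10 times

Unigram frequencies (highest first):
  they: 10
  wake: 8
  rain: 6
  hot: 5
  by: 5
  begin: 4
  … (1 more, each ≤ 3)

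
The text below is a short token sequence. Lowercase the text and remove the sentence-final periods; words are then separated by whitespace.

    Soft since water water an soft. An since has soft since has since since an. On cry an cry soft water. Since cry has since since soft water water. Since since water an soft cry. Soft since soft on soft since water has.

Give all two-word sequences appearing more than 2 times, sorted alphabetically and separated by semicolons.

since since; since water; soft since

Bigram counts meeting the condition (more than 2 times):
  since since: 3
  since water: 3
  soft since: 4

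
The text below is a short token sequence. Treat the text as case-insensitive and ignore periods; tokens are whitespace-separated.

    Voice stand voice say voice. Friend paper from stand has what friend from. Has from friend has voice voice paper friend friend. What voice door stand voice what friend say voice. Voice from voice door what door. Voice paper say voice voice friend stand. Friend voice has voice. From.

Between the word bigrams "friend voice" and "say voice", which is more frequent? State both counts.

"say voice" (3 vs 1)

"friend voice": 1 occurrence
"say voice": 3 occurrences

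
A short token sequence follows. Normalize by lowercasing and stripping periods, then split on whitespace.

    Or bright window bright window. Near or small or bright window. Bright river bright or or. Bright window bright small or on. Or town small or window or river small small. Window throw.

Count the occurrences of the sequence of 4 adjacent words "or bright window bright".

3

Scanning the 30 overlapping 4-gram windows for "or bright window bright":
  position 1–4: or bright window bright
  position 9–12: or bright window bright
  position 16–19: or bright window bright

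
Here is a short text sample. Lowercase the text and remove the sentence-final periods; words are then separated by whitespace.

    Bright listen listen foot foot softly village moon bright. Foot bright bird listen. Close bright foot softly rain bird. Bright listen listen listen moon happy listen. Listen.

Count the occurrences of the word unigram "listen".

Scanning the 27 tokens for "listen":
  position 2: listen
  position 3: listen
  position 13: listen
  position 21: listen
  position 22: listen
  position 23: listen
  position 26: listen
  position 27: listen

8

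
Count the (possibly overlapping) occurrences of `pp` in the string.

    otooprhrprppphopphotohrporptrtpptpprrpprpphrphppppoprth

Sliding a length-2 window over the 55 characters (54 positions):
  position 11–12: pp
  position 12–13: pp
  position 16–17: pp
  position 31–32: pp
  position 34–35: pp
  position 38–39: pp
  position 41–42: pp
  position 47–48: pp
  position 48–49: pp
  position 49–50: pp

10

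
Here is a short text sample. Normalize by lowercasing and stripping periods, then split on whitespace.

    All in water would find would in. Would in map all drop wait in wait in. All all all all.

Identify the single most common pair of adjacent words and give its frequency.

"all all", 3 times

Bigram frequencies (highest first):
  all all: 3
  would in: 2
  wait in: 2
  all in: 1
  in water: 1
  water would: 1
  … (9 more, each ≤ 1)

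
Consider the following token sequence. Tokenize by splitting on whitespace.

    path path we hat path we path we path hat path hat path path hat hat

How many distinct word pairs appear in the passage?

7

16 tokens → 15 bigram windows in total.
Repeated bigrams (each contributes count−1 duplicates):
  hat path: 3
  path hat: 3
  path we: 3
  path path: 2
  we path: 2
8 duplicate windows → 15 − 8 = 7 distinct.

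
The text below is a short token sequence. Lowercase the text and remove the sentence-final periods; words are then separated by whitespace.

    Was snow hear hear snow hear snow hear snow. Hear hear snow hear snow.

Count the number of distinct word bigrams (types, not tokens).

14 tokens → 13 bigram windows in total.
Repeated bigrams (each contributes count−1 duplicates):
  hear snow: 5
  snow hear: 5
  hear hear: 2
9 duplicate windows → 13 − 9 = 4 distinct.

4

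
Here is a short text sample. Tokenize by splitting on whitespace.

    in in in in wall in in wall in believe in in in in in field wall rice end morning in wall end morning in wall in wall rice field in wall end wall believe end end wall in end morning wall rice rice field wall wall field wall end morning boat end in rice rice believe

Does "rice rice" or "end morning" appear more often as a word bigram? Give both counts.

"rice rice": 2 occurrences
"end morning": 4 occurrences

"end morning" (4 vs 2)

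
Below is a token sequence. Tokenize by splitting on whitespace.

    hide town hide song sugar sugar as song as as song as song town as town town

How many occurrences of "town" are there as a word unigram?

Scanning the 17 tokens for "town":
  position 2: town
  position 14: town
  position 16: town
  position 17: town

4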